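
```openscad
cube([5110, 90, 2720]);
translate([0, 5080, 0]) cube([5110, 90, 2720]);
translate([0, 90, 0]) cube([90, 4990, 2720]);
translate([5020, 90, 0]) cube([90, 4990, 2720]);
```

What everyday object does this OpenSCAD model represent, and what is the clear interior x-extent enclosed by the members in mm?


A house (or room) frame. The interior width is 4930 mm.

Four 2720 mm walls enclosing a rectangle with no floor or roof — a room or house frame. Outside width is 5110 mm and wall thickness is 90 mm, so the interior width is 5110 − 2 × 90 = 4930 mm.


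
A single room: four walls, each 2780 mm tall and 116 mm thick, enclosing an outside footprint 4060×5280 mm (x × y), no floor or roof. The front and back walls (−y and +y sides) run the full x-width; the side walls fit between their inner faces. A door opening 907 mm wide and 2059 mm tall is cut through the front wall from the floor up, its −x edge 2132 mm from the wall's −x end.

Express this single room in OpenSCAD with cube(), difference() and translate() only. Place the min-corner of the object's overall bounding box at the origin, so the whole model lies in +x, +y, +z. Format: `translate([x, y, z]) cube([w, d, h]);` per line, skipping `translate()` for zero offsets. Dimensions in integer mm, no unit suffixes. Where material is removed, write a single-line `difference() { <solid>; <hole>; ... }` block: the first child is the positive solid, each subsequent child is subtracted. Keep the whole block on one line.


difference() { cube([4060, 116, 2780]); translate([2132, 0, 0]) cube([907, 116, 2059]); }
translate([0, 5164, 0]) cube([4060, 116, 2780]);
translate([0, 116, 0]) cube([116, 5048, 2780]);
translate([3944, 116, 0]) cube([116, 5048, 2780]);


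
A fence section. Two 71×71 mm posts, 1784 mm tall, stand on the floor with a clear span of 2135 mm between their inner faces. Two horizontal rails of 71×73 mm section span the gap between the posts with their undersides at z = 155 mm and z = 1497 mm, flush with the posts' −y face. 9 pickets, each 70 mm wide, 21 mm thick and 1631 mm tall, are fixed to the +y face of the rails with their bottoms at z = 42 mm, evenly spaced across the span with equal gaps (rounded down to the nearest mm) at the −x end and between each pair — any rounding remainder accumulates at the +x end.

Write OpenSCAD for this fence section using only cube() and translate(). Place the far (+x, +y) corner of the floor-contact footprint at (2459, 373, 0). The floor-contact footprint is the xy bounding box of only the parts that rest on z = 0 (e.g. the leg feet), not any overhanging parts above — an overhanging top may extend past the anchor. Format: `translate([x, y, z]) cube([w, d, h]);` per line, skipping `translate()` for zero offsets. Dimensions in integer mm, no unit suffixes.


translate([182, 302, 0]) cube([71, 71, 1784]);
translate([2388, 302, 0]) cube([71, 71, 1784]);
translate([253, 302, 155]) cube([2135, 71, 73]);
translate([253, 302, 1497]) cube([2135, 71, 73]);
translate([403, 373, 42]) cube([70, 21, 1631]);
translate([623, 373, 42]) cube([70, 21, 1631]);
translate([843, 373, 42]) cube([70, 21, 1631]);
translate([1063, 373, 42]) cube([70, 21, 1631]);
translate([1283, 373, 42]) cube([70, 21, 1631]);
translate([1503, 373, 42]) cube([70, 21, 1631]);
translate([1723, 373, 42]) cube([70, 21, 1631]);
translate([1943, 373, 42]) cube([70, 21, 1631]);
translate([2163, 373, 42]) cube([70, 21, 1631]);


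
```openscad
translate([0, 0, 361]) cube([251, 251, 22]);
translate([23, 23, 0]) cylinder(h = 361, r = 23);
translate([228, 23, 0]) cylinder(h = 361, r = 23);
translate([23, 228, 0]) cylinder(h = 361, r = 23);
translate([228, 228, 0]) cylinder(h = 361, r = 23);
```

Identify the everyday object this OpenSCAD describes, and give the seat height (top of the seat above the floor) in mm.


A stool. The seat height is 383 mm.

A 251×251×22 slab at z = 361 on four corner cylinders — a stool. The seat top is 361 + 22 = 383 mm.


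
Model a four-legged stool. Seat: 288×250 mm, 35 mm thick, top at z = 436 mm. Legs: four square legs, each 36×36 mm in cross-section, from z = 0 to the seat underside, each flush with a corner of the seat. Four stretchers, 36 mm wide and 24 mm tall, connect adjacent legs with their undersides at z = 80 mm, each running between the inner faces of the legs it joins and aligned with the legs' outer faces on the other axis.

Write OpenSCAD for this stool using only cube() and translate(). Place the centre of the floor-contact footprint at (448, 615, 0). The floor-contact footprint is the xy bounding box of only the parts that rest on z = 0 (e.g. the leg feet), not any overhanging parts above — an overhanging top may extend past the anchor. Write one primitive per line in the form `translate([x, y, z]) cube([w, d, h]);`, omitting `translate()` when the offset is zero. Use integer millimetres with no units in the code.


// leg_h = 436 - 35 = 401
// stretcher span = 288 - 2*36 = 216
translate([304, 490, 401]) cube([288, 250, 35]);
translate([304, 490, 0]) cube([36, 36, 401]);
translate([556, 490, 0]) cube([36, 36, 401]);
translate([304, 704, 0]) cube([36, 36, 401]);
translate([556, 704, 0]) cube([36, 36, 401]);
translate([340, 490, 80]) cube([216, 36, 24]);
translate([340, 704, 80]) cube([216, 36, 24]);
translate([304, 526, 80]) cube([36, 178, 24]);
translate([556, 526, 80]) cube([36, 178, 24]);


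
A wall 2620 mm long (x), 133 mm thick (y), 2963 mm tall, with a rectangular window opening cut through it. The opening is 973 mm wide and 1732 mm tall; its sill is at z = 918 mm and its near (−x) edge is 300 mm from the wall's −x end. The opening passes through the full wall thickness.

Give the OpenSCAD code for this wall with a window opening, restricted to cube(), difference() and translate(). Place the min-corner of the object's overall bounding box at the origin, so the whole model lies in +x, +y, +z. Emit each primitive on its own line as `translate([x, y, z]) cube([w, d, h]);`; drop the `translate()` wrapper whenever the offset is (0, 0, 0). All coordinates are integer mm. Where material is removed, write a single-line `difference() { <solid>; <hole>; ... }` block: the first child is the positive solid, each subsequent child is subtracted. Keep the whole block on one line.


difference() { cube([2620, 133, 2963]); translate([300, 0, 918]) cube([973, 133, 1732]); }


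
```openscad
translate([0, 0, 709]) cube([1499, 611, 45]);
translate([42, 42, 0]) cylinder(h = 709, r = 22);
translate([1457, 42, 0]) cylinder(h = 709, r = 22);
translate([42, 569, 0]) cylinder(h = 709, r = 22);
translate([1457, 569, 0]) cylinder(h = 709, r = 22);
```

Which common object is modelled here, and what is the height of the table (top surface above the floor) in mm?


A table. The table height is 754 mm.

A 1499×611×45 slab sits at z = 709 on four Ø44 mm round legs — a table. The top surface is at 709 + 45 = 754 mm.


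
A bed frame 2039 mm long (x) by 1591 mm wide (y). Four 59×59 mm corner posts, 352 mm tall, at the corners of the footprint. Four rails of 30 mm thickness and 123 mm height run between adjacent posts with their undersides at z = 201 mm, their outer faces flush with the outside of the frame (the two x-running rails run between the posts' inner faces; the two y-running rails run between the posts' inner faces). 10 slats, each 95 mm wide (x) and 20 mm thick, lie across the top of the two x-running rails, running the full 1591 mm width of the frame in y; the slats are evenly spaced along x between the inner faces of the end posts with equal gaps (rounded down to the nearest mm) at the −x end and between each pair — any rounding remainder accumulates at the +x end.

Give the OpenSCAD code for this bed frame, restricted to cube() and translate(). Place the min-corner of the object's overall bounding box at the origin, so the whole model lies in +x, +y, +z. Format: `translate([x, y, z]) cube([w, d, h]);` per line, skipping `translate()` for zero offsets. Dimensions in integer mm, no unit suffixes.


cube([59, 59, 352]);
translate([0, 1532, 0]) cube([59, 59, 352]);
translate([1980, 0, 0]) cube([59, 59, 352]);
translate([1980, 1532, 0]) cube([59, 59, 352]);
translate([59, 0, 201]) cube([1921, 30, 123]);
translate([59, 1561, 201]) cube([1921, 30, 123]);
translate([0, 59, 201]) cube([30, 1473, 123]);
translate([2009, 59, 201]) cube([30, 1473, 123]);
translate([147, 0, 324]) cube([95, 1591, 20]);
translate([330, 0, 324]) cube([95, 1591, 20]);
translate([513, 0, 324]) cube([95, 1591, 20]);
translate([696, 0, 324]) cube([95, 1591, 20]);
translate([879, 0, 324]) cube([95, 1591, 20]);
translate([1062, 0, 324]) cube([95, 1591, 20]);
translate([1245, 0, 324]) cube([95, 1591, 20]);
translate([1428, 0, 324]) cube([95, 1591, 20]);
translate([1611, 0, 324]) cube([95, 1591, 20]);
translate([1794, 0, 324]) cube([95, 1591, 20]);


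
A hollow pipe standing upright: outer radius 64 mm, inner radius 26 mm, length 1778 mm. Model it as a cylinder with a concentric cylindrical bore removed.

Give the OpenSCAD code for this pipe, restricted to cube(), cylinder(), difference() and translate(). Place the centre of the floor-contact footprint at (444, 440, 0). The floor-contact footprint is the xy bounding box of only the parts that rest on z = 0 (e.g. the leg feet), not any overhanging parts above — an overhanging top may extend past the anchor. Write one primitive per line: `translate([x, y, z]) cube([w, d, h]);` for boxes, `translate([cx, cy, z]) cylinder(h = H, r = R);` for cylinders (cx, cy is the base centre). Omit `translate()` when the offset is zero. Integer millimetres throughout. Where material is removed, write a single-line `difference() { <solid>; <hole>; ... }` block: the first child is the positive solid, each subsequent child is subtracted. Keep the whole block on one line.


difference() { translate([444, 440, 0]) cylinder(h = 1778, r = 64); translate([444, 440, 0]) cylinder(h = 1778, r = 26); }


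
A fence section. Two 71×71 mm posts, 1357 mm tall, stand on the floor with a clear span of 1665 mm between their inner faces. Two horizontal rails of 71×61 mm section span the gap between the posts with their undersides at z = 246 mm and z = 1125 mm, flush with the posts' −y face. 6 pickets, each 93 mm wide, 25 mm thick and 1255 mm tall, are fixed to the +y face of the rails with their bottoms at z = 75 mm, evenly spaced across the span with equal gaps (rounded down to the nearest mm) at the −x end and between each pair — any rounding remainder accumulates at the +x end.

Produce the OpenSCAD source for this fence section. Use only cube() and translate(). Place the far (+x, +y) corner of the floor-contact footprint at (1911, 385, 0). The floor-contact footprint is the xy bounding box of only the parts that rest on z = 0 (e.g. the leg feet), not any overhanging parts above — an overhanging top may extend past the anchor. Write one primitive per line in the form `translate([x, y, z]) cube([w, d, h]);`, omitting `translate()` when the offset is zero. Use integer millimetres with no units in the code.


translate([104, 314, 0]) cube([71, 71, 1357]);
translate([1840, 314, 0]) cube([71, 71, 1357]);
translate([175, 314, 246]) cube([1665, 71, 61]);
translate([175, 314, 1125]) cube([1665, 71, 61]);
translate([333, 385, 75]) cube([93, 25, 1255]);
translate([584, 385, 75]) cube([93, 25, 1255]);
translate([835, 385, 75]) cube([93, 25, 1255]);
translate([1086, 385, 75]) cube([93, 25, 1255]);
translate([1337, 385, 75]) cube([93, 25, 1255]);
translate([1588, 385, 75]) cube([93, 25, 1255]);


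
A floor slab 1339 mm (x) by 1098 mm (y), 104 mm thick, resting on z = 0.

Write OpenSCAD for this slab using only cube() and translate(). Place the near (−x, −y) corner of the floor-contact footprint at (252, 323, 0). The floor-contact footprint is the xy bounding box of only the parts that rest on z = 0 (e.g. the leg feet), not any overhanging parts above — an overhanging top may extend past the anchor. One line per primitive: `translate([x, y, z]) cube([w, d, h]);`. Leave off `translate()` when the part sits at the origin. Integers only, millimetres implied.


translate([252, 323, 0]) cube([1339, 1098, 104]);


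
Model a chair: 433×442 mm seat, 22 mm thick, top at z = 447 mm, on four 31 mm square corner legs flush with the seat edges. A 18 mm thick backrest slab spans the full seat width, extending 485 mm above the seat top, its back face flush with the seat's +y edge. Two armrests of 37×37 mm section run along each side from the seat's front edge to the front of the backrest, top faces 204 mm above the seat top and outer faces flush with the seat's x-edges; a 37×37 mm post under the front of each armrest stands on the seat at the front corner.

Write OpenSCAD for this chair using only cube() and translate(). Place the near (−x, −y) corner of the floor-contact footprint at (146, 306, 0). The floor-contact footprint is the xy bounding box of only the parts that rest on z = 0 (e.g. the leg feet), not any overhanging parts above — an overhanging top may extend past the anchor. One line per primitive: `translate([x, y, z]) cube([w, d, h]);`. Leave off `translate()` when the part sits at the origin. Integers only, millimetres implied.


translate([146, 306, 425]) cube([433, 442, 22]);
translate([146, 306, 0]) cube([31, 31, 425]);
translate([548, 306, 0]) cube([31, 31, 425]);
translate([146, 717, 0]) cube([31, 31, 425]);
translate([548, 717, 0]) cube([31, 31, 425]);
translate([146, 730, 447]) cube([433, 18, 485]);
translate([146, 306, 614]) cube([37, 424, 37]);
translate([542, 306, 614]) cube([37, 424, 37]);
translate([146, 306, 447]) cube([37, 37, 167]);
translate([542, 306, 447]) cube([37, 37, 167]);


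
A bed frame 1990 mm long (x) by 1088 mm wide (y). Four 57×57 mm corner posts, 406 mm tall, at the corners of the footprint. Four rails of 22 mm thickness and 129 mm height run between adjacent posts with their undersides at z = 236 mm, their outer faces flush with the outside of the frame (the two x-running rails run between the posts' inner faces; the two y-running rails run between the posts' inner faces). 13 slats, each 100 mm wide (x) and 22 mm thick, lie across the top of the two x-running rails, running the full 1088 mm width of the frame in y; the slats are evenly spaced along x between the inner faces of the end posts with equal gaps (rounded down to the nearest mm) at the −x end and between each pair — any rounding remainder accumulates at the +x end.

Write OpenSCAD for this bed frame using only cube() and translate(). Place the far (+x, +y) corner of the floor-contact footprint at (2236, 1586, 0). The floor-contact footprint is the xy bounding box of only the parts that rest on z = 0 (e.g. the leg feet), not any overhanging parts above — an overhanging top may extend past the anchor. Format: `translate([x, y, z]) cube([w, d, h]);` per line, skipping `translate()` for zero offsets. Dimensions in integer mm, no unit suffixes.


// slat z = rail_z + rail_h = 236 + 129 = 365
// slat gap = ⌊(1876 − 13·100) / 14⌋ = 41
translate([246, 498, 0]) cube([57, 57, 406]);
translate([246, 1529, 0]) cube([57, 57, 406]);
translate([2179, 498, 0]) cube([57, 57, 406]);
translate([2179, 1529, 0]) cube([57, 57, 406]);
translate([303, 498, 236]) cube([1876, 22, 129]);
translate([303, 1564, 236]) cube([1876, 22, 129]);
translate([246, 555, 236]) cube([22, 974, 129]);
translate([2214, 555, 236]) cube([22, 974, 129]);
translate([344, 498, 365]) cube([100, 1088, 22]);
translate([485, 498, 365]) cube([100, 1088, 22]);
translate([626, 498, 365]) cube([100, 1088, 22]);
translate([767, 498, 365]) cube([100, 1088, 22]);
translate([908, 498, 365]) cube([100, 1088, 22]);
translate([1049, 498, 365]) cube([100, 1088, 22]);
translate([1190, 498, 365]) cube([100, 1088, 22]);
translate([1331, 498, 365]) cube([100, 1088, 22]);
translate([1472, 498, 365]) cube([100, 1088, 22]);
translate([1613, 498, 365]) cube([100, 1088, 22]);
translate([1754, 498, 365]) cube([100, 1088, 22]);
translate([1895, 498, 365]) cube([100, 1088, 22]);
translate([2036, 498, 365]) cube([100, 1088, 22]);


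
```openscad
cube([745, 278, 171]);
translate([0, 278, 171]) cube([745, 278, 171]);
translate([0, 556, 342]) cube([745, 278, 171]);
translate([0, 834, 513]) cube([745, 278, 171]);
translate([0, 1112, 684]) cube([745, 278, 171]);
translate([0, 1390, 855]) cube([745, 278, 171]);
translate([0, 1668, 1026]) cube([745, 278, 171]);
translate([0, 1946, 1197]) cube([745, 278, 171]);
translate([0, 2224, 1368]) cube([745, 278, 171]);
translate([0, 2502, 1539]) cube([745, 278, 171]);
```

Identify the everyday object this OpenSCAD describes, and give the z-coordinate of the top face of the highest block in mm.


A staircase. The total rise is 1710 mm.

10 identical blocks, each offset up and back from the previous — a staircase. Each step is 171 mm tall and there are 10 of them, so the total rise is 10 × 171 = 1710 mm.


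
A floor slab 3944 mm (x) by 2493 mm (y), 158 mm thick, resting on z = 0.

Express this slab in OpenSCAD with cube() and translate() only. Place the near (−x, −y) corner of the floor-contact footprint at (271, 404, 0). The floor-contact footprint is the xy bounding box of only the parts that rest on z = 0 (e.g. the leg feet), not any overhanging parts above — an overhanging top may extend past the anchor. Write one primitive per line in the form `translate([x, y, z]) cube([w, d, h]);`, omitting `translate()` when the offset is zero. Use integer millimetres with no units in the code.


translate([271, 404, 0]) cube([3944, 2493, 158]);


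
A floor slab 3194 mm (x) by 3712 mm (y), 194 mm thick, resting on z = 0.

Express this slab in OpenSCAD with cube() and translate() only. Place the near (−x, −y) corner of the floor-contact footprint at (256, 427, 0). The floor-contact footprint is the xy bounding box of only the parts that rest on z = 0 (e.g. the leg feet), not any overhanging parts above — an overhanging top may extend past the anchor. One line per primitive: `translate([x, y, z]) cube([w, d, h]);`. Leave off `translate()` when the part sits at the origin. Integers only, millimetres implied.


translate([256, 427, 0]) cube([3194, 3712, 194]);


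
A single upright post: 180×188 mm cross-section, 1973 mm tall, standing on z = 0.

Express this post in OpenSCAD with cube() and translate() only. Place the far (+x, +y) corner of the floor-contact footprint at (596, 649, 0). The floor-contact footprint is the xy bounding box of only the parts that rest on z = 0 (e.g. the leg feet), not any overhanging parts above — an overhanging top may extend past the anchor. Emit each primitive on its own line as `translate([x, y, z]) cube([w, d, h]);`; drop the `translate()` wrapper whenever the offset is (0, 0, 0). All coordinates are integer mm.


translate([416, 461, 0]) cube([180, 188, 1973]);


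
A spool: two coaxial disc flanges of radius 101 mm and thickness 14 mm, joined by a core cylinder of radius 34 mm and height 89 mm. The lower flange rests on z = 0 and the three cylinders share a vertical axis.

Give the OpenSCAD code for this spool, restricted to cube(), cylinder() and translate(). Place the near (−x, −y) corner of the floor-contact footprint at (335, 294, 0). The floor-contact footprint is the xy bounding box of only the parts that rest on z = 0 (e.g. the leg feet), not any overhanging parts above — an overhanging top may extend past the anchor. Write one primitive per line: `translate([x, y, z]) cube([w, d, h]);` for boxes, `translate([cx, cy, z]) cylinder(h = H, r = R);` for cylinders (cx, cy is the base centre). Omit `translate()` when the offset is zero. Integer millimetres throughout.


translate([436, 395, 0]) cylinder(h = 14, r = 101);
translate([436, 395, 14]) cylinder(h = 89, r = 34);
translate([436, 395, 103]) cylinder(h = 14, r = 101);


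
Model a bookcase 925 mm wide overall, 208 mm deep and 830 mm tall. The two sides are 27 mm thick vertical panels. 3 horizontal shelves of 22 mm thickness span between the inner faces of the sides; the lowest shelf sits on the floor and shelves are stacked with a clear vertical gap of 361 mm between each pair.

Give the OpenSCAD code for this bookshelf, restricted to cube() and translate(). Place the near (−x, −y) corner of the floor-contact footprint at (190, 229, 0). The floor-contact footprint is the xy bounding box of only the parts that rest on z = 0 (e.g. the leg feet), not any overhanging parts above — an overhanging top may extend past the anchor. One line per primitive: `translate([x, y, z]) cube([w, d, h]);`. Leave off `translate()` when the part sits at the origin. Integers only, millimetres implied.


translate([190, 229, 0]) cube([27, 208, 830]);
translate([1088, 229, 0]) cube([27, 208, 830]);
translate([217, 229, 0]) cube([871, 208, 22]);
translate([217, 229, 383]) cube([871, 208, 22]);
translate([217, 229, 766]) cube([871, 208, 22]);


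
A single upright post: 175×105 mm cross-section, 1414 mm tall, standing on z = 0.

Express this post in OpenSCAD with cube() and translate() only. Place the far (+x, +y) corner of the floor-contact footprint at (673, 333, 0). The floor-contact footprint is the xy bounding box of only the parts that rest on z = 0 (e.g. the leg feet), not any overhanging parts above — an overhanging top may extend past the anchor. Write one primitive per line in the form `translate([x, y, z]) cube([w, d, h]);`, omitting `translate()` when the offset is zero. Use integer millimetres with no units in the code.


translate([498, 228, 0]) cube([175, 105, 1414]);


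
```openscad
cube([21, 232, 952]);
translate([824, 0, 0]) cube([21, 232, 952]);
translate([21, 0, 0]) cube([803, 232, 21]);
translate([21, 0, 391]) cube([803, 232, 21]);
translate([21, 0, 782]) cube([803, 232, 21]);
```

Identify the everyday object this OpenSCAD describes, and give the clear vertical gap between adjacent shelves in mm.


A bookshelf. The clear shelf gap is 370 mm.

Two tall side panels with 3 horizontal boards between them — a bookshelf. The first two shelf undersides are at z = 0 and z = 391; with shelf thickness 21, the clear gap is 391 − 0 − 21 = 370 mm.


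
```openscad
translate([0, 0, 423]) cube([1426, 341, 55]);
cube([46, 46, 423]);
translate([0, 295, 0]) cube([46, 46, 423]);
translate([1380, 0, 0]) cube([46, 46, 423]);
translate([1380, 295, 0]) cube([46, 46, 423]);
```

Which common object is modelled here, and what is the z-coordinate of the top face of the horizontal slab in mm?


A bench. The seat-top height is 478 mm.

A long slab on four corner posts — a bench. The slab sits at z = 423 with thickness 55, so the top is 423 + 55 = 478 mm.


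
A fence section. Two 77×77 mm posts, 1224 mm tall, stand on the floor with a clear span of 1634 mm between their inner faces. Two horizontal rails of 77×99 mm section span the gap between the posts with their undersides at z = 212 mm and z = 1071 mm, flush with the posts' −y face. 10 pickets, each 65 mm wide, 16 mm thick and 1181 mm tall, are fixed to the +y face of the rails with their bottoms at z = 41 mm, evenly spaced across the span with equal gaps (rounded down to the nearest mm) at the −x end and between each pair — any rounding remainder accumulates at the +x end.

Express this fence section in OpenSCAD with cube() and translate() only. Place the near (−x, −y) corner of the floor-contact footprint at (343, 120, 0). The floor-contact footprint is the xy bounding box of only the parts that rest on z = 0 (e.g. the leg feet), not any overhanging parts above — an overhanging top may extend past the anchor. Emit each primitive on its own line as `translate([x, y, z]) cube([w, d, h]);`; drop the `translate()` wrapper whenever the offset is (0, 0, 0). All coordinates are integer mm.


translate([343, 120, 0]) cube([77, 77, 1224]);
translate([2054, 120, 0]) cube([77, 77, 1224]);
translate([420, 120, 212]) cube([1634, 77, 99]);
translate([420, 120, 1071]) cube([1634, 77, 99]);
translate([509, 197, 41]) cube([65, 16, 1181]);
translate([663, 197, 41]) cube([65, 16, 1181]);
translate([817, 197, 41]) cube([65, 16, 1181]);
translate([971, 197, 41]) cube([65, 16, 1181]);
translate([1125, 197, 41]) cube([65, 16, 1181]);
translate([1279, 197, 41]) cube([65, 16, 1181]);
translate([1433, 197, 41]) cube([65, 16, 1181]);
translate([1587, 197, 41]) cube([65, 16, 1181]);
translate([1741, 197, 41]) cube([65, 16, 1181]);
translate([1895, 197, 41]) cube([65, 16, 1181]);


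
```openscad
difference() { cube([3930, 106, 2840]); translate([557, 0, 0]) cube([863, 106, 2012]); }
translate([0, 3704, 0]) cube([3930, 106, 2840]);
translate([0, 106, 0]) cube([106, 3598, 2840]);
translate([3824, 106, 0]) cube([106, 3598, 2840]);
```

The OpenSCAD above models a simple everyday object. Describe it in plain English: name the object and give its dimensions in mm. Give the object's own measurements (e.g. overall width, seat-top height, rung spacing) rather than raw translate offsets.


A single room: four walls, each 2840 mm tall and 106 mm thick, enclosing an outside footprint 3930×3810 mm (x × y), no floor or roof. The front and back walls (−y and +y sides) run the full x-width; the side walls fit between their inner faces. A door opening 863 mm wide and 2012 mm tall is cut through the front wall from the floor up, its −x edge 557 mm from the wall's −x end.


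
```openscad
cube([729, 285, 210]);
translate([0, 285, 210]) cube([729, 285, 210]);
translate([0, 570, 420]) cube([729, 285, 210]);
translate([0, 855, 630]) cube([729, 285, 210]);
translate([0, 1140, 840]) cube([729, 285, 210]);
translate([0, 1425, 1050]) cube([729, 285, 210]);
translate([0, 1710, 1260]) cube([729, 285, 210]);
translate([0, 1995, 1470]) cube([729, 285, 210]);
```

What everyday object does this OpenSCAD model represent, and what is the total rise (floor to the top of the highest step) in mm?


A staircase. The total rise is 1680 mm.

8 identical blocks, each offset up and back from the previous — a staircase. Each step is 210 mm tall and there are 8 of them, so the total rise is 8 × 210 = 1680 mm.


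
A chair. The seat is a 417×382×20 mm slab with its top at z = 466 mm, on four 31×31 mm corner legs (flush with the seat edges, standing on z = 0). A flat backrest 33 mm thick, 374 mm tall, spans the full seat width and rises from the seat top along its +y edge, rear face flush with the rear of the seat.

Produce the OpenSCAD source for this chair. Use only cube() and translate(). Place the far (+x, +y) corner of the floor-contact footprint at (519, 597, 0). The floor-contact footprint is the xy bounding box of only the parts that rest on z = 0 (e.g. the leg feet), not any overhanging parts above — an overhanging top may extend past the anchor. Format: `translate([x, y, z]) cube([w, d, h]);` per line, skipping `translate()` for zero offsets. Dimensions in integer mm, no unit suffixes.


translate([102, 215, 446]) cube([417, 382, 20]);
translate([102, 215, 0]) cube([31, 31, 446]);
translate([488, 215, 0]) cube([31, 31, 446]);
translate([102, 566, 0]) cube([31, 31, 446]);
translate([488, 566, 0]) cube([31, 31, 446]);
translate([102, 564, 466]) cube([417, 33, 374]);


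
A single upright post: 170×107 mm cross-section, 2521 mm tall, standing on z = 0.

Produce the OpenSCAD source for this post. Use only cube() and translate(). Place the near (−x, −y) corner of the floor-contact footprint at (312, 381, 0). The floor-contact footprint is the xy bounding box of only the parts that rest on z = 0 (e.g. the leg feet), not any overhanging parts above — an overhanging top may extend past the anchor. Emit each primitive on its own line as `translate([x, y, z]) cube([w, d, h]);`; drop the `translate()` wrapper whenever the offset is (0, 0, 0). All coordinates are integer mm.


translate([312, 381, 0]) cube([170, 107, 2521]);


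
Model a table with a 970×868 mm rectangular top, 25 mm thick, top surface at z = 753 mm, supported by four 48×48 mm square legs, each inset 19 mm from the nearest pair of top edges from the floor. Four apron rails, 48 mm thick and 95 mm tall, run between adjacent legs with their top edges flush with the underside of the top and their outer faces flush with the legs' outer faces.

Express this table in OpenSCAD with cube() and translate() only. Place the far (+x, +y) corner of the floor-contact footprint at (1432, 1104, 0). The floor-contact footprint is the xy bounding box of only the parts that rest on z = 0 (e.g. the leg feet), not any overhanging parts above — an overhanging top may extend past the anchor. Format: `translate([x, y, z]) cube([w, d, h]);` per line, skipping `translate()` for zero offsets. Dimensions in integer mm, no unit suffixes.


// leg_h = 753 - 25 = 728
// apron z = 728 - 95 = 633
translate([481, 255, 728]) cube([970, 868, 25]);
translate([500, 274, 0]) cube([48, 48, 728]);
translate([1384, 274, 0]) cube([48, 48, 728]);
translate([500, 1056, 0]) cube([48, 48, 728]);
translate([1384, 1056, 0]) cube([48, 48, 728]);
translate([548, 274, 633]) cube([836, 48, 95]);
translate([548, 1056, 633]) cube([836, 48, 95]);
translate([500, 322, 633]) cube([48, 734, 95]);
translate([1384, 322, 633]) cube([48, 734, 95]);


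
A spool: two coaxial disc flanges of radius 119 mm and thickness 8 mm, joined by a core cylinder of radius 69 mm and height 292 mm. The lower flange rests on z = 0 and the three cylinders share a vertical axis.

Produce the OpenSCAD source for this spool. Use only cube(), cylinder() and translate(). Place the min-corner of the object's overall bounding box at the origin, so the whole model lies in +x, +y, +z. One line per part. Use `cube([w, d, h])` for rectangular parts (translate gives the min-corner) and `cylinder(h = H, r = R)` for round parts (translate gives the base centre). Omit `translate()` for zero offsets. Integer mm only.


translate([119, 119, 0]) cylinder(h = 8, r = 119);
translate([119, 119, 8]) cylinder(h = 292, r = 69);
translate([119, 119, 300]) cylinder(h = 8, r = 119);


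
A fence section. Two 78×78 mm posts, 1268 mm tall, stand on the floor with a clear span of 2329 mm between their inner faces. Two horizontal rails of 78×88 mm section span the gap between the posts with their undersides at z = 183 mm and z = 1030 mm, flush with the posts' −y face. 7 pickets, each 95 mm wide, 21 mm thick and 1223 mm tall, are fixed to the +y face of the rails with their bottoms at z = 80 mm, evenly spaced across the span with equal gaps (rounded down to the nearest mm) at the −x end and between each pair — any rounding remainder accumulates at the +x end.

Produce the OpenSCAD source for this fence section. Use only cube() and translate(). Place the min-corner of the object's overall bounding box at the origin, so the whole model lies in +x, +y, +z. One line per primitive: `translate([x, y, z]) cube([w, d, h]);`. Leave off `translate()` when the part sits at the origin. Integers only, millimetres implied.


cube([78, 78, 1268]);
translate([2407, 0, 0]) cube([78, 78, 1268]);
translate([78, 0, 183]) cube([2329, 78, 88]);
translate([78, 0, 1030]) cube([2329, 78, 88]);
translate([286, 78, 80]) cube([95, 21, 1223]);
translate([589, 78, 80]) cube([95, 21, 1223]);
translate([892, 78, 80]) cube([95, 21, 1223]);
translate([1195, 78, 80]) cube([95, 21, 1223]);
translate([1498, 78, 80]) cube([95, 21, 1223]);
translate([1801, 78, 80]) cube([95, 21, 1223]);
translate([2104, 78, 80]) cube([95, 21, 1223]);


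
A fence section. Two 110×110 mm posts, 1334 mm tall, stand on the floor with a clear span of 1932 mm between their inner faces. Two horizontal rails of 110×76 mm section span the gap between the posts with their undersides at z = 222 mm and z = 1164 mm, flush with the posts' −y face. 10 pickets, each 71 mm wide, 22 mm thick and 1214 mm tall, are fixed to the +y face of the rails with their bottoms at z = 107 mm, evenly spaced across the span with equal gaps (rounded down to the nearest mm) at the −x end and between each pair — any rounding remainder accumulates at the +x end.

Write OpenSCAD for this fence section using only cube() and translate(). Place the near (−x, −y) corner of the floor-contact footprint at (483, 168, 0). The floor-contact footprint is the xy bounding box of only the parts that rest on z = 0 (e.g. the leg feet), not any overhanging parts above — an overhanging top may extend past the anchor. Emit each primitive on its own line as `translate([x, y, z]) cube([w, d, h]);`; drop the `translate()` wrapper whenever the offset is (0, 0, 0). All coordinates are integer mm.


translate([483, 168, 0]) cube([110, 110, 1334]);
translate([2525, 168, 0]) cube([110, 110, 1334]);
translate([593, 168, 222]) cube([1932, 110, 76]);
translate([593, 168, 1164]) cube([1932, 110, 76]);
translate([704, 278, 107]) cube([71, 22, 1214]);
translate([886, 278, 107]) cube([71, 22, 1214]);
translate([1068, 278, 107]) cube([71, 22, 1214]);
translate([1250, 278, 107]) cube([71, 22, 1214]);
translate([1432, 278, 107]) cube([71, 22, 1214]);
translate([1614, 278, 107]) cube([71, 22, 1214]);
translate([1796, 278, 107]) cube([71, 22, 1214]);
translate([1978, 278, 107]) cube([71, 22, 1214]);
translate([2160, 278, 107]) cube([71, 22, 1214]);
translate([2342, 278, 107]) cube([71, 22, 1214]);


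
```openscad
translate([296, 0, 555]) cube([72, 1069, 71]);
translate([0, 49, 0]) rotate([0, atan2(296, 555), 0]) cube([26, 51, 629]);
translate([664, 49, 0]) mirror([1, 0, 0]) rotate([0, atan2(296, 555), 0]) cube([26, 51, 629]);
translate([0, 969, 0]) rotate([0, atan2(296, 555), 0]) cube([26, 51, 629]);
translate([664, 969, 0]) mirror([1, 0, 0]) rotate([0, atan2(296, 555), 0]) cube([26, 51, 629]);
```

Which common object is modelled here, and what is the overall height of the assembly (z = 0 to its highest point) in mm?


A sawhorse. The overall height is 626 mm.

A beam across two mirrored pairs of raked legs — a sawhorse. The beam's underside is at z = 555 (matching the legs' vertical rise in atan2(296, 555)) and the beam is 71 mm tall, so its top is at 555 + 71 = 626 mm. The raked legs top out at the beam's underside, so that is the highest point.


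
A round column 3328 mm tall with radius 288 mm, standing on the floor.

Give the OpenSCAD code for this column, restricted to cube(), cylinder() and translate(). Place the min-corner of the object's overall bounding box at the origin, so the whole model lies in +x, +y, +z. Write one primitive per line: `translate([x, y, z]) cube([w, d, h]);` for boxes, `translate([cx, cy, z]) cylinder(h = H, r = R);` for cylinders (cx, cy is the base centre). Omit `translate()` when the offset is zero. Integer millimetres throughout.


translate([288, 288, 0]) cylinder(h = 3328, r = 288);


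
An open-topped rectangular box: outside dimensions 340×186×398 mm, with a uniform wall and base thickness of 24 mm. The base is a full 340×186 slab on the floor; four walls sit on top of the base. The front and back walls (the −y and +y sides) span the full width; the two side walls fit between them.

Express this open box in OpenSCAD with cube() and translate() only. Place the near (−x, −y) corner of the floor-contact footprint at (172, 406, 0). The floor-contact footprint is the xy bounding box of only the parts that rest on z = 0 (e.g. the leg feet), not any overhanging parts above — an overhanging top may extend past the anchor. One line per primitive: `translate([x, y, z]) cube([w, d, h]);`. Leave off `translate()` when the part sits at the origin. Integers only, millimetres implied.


translate([172, 406, 0]) cube([340, 186, 24]);
translate([172, 406, 24]) cube([340, 24, 374]);
translate([172, 568, 24]) cube([340, 24, 374]);
translate([172, 430, 24]) cube([24, 138, 374]);
translate([488, 430, 24]) cube([24, 138, 374]);


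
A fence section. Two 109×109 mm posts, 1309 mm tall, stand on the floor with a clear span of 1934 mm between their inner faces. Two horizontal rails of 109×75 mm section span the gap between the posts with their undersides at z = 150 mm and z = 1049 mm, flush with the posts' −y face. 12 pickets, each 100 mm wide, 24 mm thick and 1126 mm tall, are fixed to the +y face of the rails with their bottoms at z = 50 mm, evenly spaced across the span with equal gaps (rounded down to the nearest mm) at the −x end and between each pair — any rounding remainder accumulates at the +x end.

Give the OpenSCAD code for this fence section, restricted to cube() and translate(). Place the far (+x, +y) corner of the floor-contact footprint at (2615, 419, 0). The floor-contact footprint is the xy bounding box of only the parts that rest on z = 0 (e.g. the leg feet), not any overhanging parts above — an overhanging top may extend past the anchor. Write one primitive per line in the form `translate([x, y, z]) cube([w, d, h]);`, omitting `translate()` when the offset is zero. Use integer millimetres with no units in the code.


translate([463, 310, 0]) cube([109, 109, 1309]);
translate([2506, 310, 0]) cube([109, 109, 1309]);
translate([572, 310, 150]) cube([1934, 109, 75]);
translate([572, 310, 1049]) cube([1934, 109, 75]);
translate([628, 419, 50]) cube([100, 24, 1126]);
translate([784, 419, 50]) cube([100, 24, 1126]);
translate([940, 419, 50]) cube([100, 24, 1126]);
translate([1096, 419, 50]) cube([100, 24, 1126]);
translate([1252, 419, 50]) cube([100, 24, 1126]);
translate([1408, 419, 50]) cube([100, 24, 1126]);
translate([1564, 419, 50]) cube([100, 24, 1126]);
translate([1720, 419, 50]) cube([100, 24, 1126]);
translate([1876, 419, 50]) cube([100, 24, 1126]);
translate([2032, 419, 50]) cube([100, 24, 1126]);
translate([2188, 419, 50]) cube([100, 24, 1126]);
translate([2344, 419, 50]) cube([100, 24, 1126]);


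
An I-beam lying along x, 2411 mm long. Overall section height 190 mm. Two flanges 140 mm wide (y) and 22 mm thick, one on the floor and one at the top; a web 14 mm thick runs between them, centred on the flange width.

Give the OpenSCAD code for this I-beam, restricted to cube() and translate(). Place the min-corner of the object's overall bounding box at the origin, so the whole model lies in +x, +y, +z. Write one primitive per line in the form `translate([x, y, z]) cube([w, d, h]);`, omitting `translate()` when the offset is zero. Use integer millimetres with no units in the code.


cube([2411, 140, 22]);
translate([0, 63, 22]) cube([2411, 14, 146]);
translate([0, 0, 168]) cube([2411, 140, 22]);


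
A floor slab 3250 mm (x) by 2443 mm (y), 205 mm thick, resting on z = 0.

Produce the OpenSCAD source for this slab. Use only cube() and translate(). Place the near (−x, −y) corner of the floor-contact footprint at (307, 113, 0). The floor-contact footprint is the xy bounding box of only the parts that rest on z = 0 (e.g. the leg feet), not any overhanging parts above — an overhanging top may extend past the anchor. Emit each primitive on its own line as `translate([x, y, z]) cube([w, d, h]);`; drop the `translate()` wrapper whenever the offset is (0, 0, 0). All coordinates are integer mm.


translate([307, 113, 0]) cube([3250, 2443, 205]);


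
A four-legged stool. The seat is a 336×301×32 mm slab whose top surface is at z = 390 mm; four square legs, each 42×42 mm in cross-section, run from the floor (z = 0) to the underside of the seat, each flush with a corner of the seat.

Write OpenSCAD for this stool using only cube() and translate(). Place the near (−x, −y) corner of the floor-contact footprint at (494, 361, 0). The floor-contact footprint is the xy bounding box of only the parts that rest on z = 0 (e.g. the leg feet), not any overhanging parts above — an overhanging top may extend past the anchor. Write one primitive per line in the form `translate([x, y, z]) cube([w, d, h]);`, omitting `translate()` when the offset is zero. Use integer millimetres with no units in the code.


translate([494, 361, 358]) cube([336, 301, 32]);
translate([494, 361, 0]) cube([42, 42, 358]);
translate([788, 361, 0]) cube([42, 42, 358]);
translate([494, 620, 0]) cube([42, 42, 358]);
translate([788, 620, 0]) cube([42, 42, 358]);


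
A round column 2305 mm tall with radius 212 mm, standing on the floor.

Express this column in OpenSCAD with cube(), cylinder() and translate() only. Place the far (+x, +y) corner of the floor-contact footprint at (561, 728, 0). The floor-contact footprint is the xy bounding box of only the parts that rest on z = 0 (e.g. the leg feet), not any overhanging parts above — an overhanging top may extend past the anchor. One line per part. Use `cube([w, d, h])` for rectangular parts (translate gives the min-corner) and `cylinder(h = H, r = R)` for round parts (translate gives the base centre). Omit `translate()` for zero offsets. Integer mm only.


translate([349, 516, 0]) cylinder(h = 2305, r = 212);
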